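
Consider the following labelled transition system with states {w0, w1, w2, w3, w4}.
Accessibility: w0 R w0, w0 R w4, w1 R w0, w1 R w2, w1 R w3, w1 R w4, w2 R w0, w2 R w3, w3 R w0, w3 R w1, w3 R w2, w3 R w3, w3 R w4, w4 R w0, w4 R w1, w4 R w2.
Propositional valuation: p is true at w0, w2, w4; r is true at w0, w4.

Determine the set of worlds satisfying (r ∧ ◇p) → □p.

w0, w1, w2, w3

Let φ = (r ∧ ◇p) → □p. Evaluate φ at each world:
  w0 (successors {w0, w4}): φ is true.
  w1 (successors {w0, w2, w3, w4}): φ is true.
  w2 (successors {w0, w3}): φ is true.
  w3 (successors {w0, w1, w2, w3, w4}): φ is true.
  w4 (successors {w0, w1, w2}): φ is false.
For instance, at w2:
  At w2: r ∧ ◇p is false, □p is false, so (r ∧ ◇p) → □p is true.
    At w2: r is false, ◇p is true, so r ∧ ◇p is false.
      At w2: ◇p requires p at some successor in {w0, w3}.
        p holds at w0, so ◇p is true at w2.
    At w2: □p requires p at every successor {w0, w3}.
      p fails at w3, so □p is false at w2.
Satisfying worlds: {w0, w1, w2, w3}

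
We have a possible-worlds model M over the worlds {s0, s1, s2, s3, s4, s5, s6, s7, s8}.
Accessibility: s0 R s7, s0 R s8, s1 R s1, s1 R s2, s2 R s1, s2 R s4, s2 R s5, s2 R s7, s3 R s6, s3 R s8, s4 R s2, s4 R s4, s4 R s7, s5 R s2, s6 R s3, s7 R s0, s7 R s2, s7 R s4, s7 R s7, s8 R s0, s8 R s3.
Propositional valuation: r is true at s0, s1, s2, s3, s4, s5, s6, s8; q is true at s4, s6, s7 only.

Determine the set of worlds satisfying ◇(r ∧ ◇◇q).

s0, s1, s2, s3, s4, s5, s7, s8

Let φ = ◇(r ∧ ◇◇q). Evaluate φ at each world:
  s0 (successors {s7, s8}): φ is true.
  s1 (successors {s1, s2}): φ is true.
  s2 (successors {s1, s4, s5, s7}): φ is true.
  s3 (successors {s6, s8}): φ is true.
  s4 (successors {s2, s4, s7}): φ is true.
  s5 (successors {s2}): φ is true.
  s6 (successors {s3}): φ is false.
  s7 (successors {s0, s2, s4, s7}): φ is true.
  s8 (successors {s0, s3}): φ is true.
For instance, at s5:
  At s5: ◇(r ∧ ◇◇q) requires r ∧ ◇◇q at some successor in {s2}.
    r ∧ ◇◇q holds at s2, so ◇(r ∧ ◇◇q) is true at s5.
      At s2: r is true, ◇◇q is true, so r ∧ ◇◇q is true.
Satisfying worlds: {s0, s1, s2, s3, s4, s5, s7, s8}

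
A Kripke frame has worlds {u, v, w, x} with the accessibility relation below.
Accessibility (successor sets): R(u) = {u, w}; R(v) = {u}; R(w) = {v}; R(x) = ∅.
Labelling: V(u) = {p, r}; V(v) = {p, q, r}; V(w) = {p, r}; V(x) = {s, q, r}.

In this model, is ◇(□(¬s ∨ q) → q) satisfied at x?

No

At x: no accessible worlds, so ◇(□(¬s ∨ q) → q) is false.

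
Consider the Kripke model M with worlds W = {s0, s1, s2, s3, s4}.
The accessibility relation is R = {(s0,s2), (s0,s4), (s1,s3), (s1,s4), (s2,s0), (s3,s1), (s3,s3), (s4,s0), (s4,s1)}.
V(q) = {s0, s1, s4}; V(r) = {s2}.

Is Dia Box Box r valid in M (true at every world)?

No

Let φ = Dia Box Box r. Evaluate φ at each world:
  s0 (successors {s2, s4}): φ is false.
  s1 (successors {s3, s4}): φ is false.
  s2 (successors {s0}): φ is false.
  s3 (successors {s1, s3}): φ is false.
  s4 (successors {s0, s1}): φ is false.
Detail at s0 (counterexample):
  At s0: Dia Box Box r requires Box Box r at some successor in {s2, s4}.
    At s2: Box Box r is false.
    At s4: Box Box r is false.
  So Dia Box Box r is false at s0.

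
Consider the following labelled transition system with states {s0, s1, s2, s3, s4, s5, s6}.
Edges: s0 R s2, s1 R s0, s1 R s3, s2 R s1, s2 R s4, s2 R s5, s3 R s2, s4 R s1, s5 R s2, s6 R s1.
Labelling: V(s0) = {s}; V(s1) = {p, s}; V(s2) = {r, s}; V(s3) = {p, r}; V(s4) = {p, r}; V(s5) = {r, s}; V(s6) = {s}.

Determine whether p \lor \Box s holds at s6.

Yes

At s6: p is false, \Box s is true, so p \lor \Box s is true.
  At s6: \Box s requires s at every successor {s1}.
    At s1: s is true.
  So \Box s is true at s6.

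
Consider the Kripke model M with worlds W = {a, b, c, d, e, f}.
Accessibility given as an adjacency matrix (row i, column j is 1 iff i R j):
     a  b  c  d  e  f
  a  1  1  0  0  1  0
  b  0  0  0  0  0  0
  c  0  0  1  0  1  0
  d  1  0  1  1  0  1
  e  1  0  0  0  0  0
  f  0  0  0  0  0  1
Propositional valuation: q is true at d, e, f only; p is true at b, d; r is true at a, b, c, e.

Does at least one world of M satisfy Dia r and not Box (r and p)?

Recall that Box ψ holds at a world iff ψ holds at every accessible world, and Dia ψ holds iff ψ holds at some accessible world.
Let φ = Dia r and not Box (r and p). Evaluate φ at each world:
  a (successors {a, b, e}): φ is true.
  b (successors ∅): φ is false.
  c (successors {c, e}): φ is true.
  d (successors {a, c, d, f}): φ is true.
  e (successors {a}): φ is true.
  f (successors {f}): φ is false.
Detail at a (witness):
  At a: Dia r is true, not Box (r and p) is true, so Dia r and not Box (r and p) is true.
    At a: Dia r requires r at some successor in {a, b, e}.
      r holds at a, so Dia r is true at a.
    At a: Box (r and p) is false, so not Box (r and p) is true.
      At a: Box (r and p) requires r and p at every successor {a, b, e}.
        r and p fails at a, so Box (r and p) is false at a.

Yes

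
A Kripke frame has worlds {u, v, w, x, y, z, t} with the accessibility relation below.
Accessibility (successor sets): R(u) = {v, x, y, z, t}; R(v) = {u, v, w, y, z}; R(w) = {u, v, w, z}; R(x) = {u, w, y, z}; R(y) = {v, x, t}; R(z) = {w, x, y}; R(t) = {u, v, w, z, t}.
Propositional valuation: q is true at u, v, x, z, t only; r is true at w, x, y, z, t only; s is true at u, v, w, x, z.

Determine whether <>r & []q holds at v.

At v: <>r is true, []q is false, so <>r & []q is false.
  At v: <>r requires r at some successor in {u, v, w, y, z}.
    r holds at w, so <>r is true at v.
  At v: []q requires q at every successor {u, v, w, y, z}.
    q fails at w, so []q is false at v.

No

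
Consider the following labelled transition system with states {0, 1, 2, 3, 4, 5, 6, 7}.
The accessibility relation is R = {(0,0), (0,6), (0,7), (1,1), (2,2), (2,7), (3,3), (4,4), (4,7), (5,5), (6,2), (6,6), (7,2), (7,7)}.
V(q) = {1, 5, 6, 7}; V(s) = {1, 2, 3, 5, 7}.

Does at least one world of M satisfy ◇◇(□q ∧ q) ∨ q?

Yes

Let φ = ◇◇(□q ∧ q) ∨ q. Evaluate φ at each world:
  0 (successors {0, 6, 7}): φ is false.
  1 (successors {1}): φ is true.
  2 (successors {2, 7}): φ is false.
  3 (successors {3}): φ is false.
  4 (successors {4, 7}): φ is false.
  5 (successors {5}): φ is true.
  6 (successors {2, 6}): φ is true.
  7 (successors {2, 7}): φ is true.
Detail at 1 (witness):
  At 1: ◇◇(□q ∧ q) is true, q is true, so ◇◇(□q ∧ q) ∨ q is true.
    At 1: ◇◇(□q ∧ q) requires ◇(□q ∧ q) at some successor in {1}.
      ◇(□q ∧ q) holds at 1, so ◇◇(□q ∧ q) is true at 1.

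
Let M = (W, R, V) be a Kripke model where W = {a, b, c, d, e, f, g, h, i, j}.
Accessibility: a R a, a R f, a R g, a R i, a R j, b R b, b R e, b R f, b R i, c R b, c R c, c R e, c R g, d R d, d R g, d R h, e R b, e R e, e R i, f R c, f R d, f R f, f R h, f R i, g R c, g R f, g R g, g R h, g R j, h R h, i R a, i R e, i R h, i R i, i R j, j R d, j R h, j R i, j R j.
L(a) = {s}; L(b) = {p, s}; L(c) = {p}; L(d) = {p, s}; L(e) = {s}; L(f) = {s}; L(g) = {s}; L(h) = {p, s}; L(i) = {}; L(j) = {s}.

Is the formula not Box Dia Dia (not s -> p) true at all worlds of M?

Let φ = not Box Dia Dia (not s -> p). Evaluate φ at each world:
  a (successors {a, f, g, i, j}): φ is false.
  b (successors {b, e, f, i}): φ is false.
  c (successors {b, c, e, g}): φ is false.
  d (successors {d, g, h}): φ is false.
  e (successors {b, e, i}): φ is false.
  f (successors {c, d, f, h, i}): φ is false.
  g (successors {c, f, g, h, j}): φ is false.
  h (successors {h}): φ is false.
  i (successors {a, e, h, i, j}): φ is false.
  j (successors {d, h, i, j}): φ is false.
Detail at a (counterexample):
  At a: Box Dia Dia (not s -> p) is true, so not Box Dia Dia (not s -> p) is false.
    At a: Box Dia Dia (not s -> p) requires Dia Dia (not s -> p) at every successor {a, f, g, i, j}.
      At a: Dia Dia (not s -> p) is true.
      At f: Dia Dia (not s -> p) is true.
      At g: Dia Dia (not s -> p) is true.
      At i: Dia Dia (not s -> p) is true.
      At j: Dia Dia (not s -> p) is true.
    So Box Dia Dia (not s -> p) is true at a.

No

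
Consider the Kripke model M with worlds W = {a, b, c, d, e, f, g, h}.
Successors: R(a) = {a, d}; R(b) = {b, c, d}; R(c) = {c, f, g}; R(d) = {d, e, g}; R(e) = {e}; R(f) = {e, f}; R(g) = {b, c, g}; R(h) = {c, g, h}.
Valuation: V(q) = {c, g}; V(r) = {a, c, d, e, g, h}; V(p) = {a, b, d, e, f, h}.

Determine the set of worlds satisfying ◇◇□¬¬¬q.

Let φ = ◇◇□¬¬¬q. Evaluate φ at each world:
  a (successors {a, d}): φ is true.
  b (successors {b, c, d}): φ is true.
  c (successors {c, f, g}): φ is true.
  d (successors {d, e, g}): φ is true.
  e (successors {e}): φ is true.
  f (successors {e, f}): φ is true.
  g (successors {b, c, g}): φ is true.
  h (successors {c, g, h}): φ is true.
For instance, at d:
  At d: ◇◇□¬¬¬q requires ◇□¬¬¬q at some successor in {d, e, g}.
    ◇□¬¬¬q holds at d, so ◇◇□¬¬¬q is true at d.
      At d: ◇□¬¬¬q requires □¬¬¬q at some successor in {d, e, g}.
        □¬¬¬q holds at e, so ◇□¬¬¬q is true at d.
Satisfying worlds: {a, b, c, d, e, f, g, h}

a, b, c, d, e, f, g, h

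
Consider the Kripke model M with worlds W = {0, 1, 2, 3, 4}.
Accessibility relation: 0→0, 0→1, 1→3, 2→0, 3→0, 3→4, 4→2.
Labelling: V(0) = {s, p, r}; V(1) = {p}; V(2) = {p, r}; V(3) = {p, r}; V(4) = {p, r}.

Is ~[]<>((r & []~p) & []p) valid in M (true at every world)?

Yes

Let φ = ~[]<>((r & []~p) & []p). Evaluate φ at each world:
  0 (successors {0, 1}): φ is true.
  1 (successors {3}): φ is true.
  2 (successors {0}): φ is true.
  3 (successors {0, 4}): φ is true.
  4 (successors {2}): φ is true.
For instance, at 3:
  At 3: []<>((r & []~p) & []p) is false, so ~[]<>((r & []~p) & []p) is true.
    At 3: []<>((r & []~p) & []p) requires <>((r & []~p) & []p) at every successor {0, 4}.
      <>((r & []~p) & []p) fails at 0, so []<>((r & []~p) & []p) is false at 3.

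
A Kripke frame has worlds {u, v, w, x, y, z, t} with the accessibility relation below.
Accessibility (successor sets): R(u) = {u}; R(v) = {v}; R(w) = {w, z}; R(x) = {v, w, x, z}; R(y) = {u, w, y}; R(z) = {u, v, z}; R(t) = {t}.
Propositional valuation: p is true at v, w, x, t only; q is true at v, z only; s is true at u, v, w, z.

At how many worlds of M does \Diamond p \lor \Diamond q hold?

Let φ = \Diamond p \lor \Diamond q. Evaluate φ at each world:
  u (successors {u}): φ is false.
  v (successors {v}): φ is true.
  w (successors {w, z}): φ is true.
  x (successors {v, w, x, z}): φ is true.
  y (successors {u, w, y}): φ is true.
  z (successors {u, v, z}): φ is true.
  t (successors {t}): φ is true.
For instance, at u:
  At u: \Diamond p is false, \Diamond q is false, so \Diamond p \lor \Diamond q is false.
    At u: \Diamond p requires p at some successor in {u}.
      At u: p is false.
    So \Diamond p is false at u.
    At u: \Diamond q requires q at some successor in {u}.
      At u: q is false.
    So \Diamond q is false at u.
Satisfying worlds: {v, w, x, y, z, t}

6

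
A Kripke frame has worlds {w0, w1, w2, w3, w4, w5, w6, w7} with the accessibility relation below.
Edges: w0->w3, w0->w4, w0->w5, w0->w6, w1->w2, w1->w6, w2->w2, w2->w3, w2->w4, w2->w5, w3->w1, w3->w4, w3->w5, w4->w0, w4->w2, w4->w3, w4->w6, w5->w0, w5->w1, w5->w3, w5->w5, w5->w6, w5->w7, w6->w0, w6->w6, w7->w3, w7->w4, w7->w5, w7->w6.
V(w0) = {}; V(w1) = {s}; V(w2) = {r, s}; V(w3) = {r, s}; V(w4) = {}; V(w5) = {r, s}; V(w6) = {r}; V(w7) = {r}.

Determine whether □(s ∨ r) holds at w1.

Yes

Recall that □ψ holds at a world iff ψ holds at every accessible world, and ◇ψ holds iff ψ holds at some accessible world.
At w1: □(s ∨ r) requires s ∨ r at every successor {w2, w6}.
  At w2: s ∨ r is true.
  At w6: s ∨ r is true.
So □(s ∨ r) is true at w1.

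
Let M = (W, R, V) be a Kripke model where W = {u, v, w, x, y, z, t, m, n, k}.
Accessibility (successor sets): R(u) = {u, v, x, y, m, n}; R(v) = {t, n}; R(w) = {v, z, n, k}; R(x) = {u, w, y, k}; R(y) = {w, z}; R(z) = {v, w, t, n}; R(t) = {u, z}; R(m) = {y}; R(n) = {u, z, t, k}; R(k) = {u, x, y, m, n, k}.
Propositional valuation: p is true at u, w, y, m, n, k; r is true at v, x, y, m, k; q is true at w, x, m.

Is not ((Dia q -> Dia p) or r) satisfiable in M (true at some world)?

Recall that Dia ψ holds at a world iff ψ holds at some accessible world.
Let φ = not ((Dia q -> Dia p) or r). Evaluate φ at each world:
  u (successors {u, v, x, y, m, n}): φ is false.
  v (successors {t, n}): φ is false.
  w (successors {v, z, n, k}): φ is false.
  x (successors {u, w, y, k}): φ is false.
  y (successors {w, z}): φ is false.
  z (successors {v, w, t, n}): φ is false.
  t (successors {u, z}): φ is false.
  m (successors {y}): φ is false.
  n (successors {u, z, t, k}): φ is false.
  k (successors {u, x, y, m, n, k}): φ is false.
For instance, at m:
  At m: (Dia q -> Dia p) or r is true, so not ((Dia q -> Dia p) or r) is false.
    At m: Dia q -> Dia p is true, r is true, so (Dia q -> Dia p) or r is true.
      At m: Dia q is false, Dia p is true, so Dia q -> Dia p is true.

No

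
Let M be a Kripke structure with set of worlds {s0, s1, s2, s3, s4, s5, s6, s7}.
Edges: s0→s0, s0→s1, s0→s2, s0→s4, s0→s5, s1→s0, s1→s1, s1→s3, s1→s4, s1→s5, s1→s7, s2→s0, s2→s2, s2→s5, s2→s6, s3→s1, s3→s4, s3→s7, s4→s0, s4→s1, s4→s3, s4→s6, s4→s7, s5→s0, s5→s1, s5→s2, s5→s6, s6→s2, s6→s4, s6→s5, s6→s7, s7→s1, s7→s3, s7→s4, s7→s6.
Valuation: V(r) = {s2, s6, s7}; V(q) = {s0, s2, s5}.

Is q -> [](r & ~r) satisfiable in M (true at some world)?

Yes

Recall that []ψ holds at a world iff ψ holds at every accessible world, and <>ψ holds iff ψ holds at some accessible world.
Let φ = q -> [](r & ~r). Evaluate φ at each world:
  s0 (successors {s0, s1, s2, s4, s5}): φ is false.
  s1 (successors {s0, s1, s3, s4, s5, s7}): φ is true.
  s2 (successors {s0, s2, s5, s6}): φ is false.
  s3 (successors {s1, s4, s7}): φ is true.
  s4 (successors {s0, s1, s3, s6, s7}): φ is true.
  s5 (successors {s0, s1, s2, s6}): φ is false.
  s6 (successors {s2, s4, s5, s7}): φ is true.
  s7 (successors {s1, s3, s4, s6}): φ is true.
Detail at s1 (witness):
  At s1: q is false, [](r & ~r) is false, so q -> [](r & ~r) is true.
    At s1: [](r & ~r) requires r & ~r at every successor {s0, s1, s3, s4, s5, s7}.
      r & ~r fails at s0, so [](r & ~r) is false at s1.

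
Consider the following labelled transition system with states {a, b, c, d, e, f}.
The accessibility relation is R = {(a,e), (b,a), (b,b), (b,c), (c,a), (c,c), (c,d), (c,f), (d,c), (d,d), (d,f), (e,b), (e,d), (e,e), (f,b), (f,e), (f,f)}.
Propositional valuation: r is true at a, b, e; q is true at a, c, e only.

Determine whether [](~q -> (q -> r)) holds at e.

Yes

Recall that []ψ holds at a world iff ψ holds at every accessible world, and <>ψ holds iff ψ holds at some accessible world.
At e: [](~q -> (q -> r)) requires ~q -> (q -> r) at every successor {b, d, e}.
  At b: ~q -> (q -> r) is true.
  At d: ~q -> (q -> r) is true.
  At e: ~q -> (q -> r) is true.
So [](~q -> (q -> r)) is true at e.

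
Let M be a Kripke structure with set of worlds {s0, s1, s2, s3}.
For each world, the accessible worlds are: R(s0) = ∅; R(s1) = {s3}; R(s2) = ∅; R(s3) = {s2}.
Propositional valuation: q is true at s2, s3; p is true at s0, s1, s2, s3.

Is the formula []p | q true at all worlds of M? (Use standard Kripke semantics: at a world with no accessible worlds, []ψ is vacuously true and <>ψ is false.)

Let φ = []p | q. Evaluate φ at each world:
  s0 (successors ∅): φ is true.
  s1 (successors {s3}): φ is true.
  s2 (successors ∅): φ is true.
  s3 (successors {s2}): φ is true.
For instance, at s1:
  At s1: []p is true, q is false, so []p | q is true.
    At s1: []p requires p at every successor {s3}.
      At s3: p is true.
    So []p is true at s1.

Yes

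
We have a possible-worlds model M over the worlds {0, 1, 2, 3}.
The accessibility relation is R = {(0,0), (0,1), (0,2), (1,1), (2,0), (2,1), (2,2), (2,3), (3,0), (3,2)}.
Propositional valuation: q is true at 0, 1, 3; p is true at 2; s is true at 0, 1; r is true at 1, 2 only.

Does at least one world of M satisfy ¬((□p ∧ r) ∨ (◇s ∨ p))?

Let φ = ¬((□p ∧ r) ∨ (◇s ∨ p)). Evaluate φ at each world:
  0 (successors {0, 1, 2}): φ is false.
  1 (successors {1}): φ is false.
  2 (successors {0, 1, 2, 3}): φ is false.
  3 (successors {0, 2}): φ is false.
For instance, at 2:
  At 2: (□p ∧ r) ∨ (◇s ∨ p) is true, so ¬((□p ∧ r) ∨ (◇s ∨ p)) is false.
    At 2: □p ∧ r is false, ◇s ∨ p is true, so (□p ∧ r) ∨ (◇s ∨ p) is true.
      At 2: □p is false, r is true, so □p ∧ r is false.
      At 2: ◇s is true, p is true, so ◇s ∨ p is true.

No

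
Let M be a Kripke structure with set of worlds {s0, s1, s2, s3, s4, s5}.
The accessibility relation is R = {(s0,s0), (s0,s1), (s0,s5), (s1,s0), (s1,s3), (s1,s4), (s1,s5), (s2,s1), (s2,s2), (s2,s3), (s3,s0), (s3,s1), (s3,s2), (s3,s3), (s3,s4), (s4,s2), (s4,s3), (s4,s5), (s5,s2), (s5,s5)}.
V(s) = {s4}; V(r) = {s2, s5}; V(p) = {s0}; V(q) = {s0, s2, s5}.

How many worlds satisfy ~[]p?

Let φ = ~[]p. Evaluate φ at each world:
  s0 (successors {s0, s1, s5}): φ is true.
  s1 (successors {s0, s3, s4, s5}): φ is true.
  s2 (successors {s1, s2, s3}): φ is true.
  s3 (successors {s0, s1, s2, s3, s4}): φ is true.
  s4 (successors {s2, s3, s5}): φ is true.
  s5 (successors {s2, s5}): φ is true.
For instance, at s4:
  At s4: []p is false, so ~[]p is true.
    At s4: []p requires p at every successor {s2, s3, s5}.
      p fails at s2, so []p is false at s4.
Satisfying worlds: {s0, s1, s2, s3, s4, s5}

6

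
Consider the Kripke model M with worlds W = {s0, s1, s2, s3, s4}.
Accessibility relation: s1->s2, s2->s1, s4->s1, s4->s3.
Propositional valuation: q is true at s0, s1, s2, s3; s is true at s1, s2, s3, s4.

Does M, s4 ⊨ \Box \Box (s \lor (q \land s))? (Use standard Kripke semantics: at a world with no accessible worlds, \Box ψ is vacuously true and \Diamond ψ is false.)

Yes

At s4: \Box \Box (s \lor (q \land s)) requires \Box (s \lor (q \land s)) at every successor {s1, s3}.
    At s1: \Box (s \lor (q \land s)) requires s \lor (q \land s) at every successor {s2}.
      At s2: s \lor (q \land s) is true.
    So \Box (s \lor (q \land s)) is true at s1.
    At s3: no accessible worlds, so \Box (s \lor (q \land s)) holds vacuously.
So \Box \Box (s \lor (q \land s)) is true at s4.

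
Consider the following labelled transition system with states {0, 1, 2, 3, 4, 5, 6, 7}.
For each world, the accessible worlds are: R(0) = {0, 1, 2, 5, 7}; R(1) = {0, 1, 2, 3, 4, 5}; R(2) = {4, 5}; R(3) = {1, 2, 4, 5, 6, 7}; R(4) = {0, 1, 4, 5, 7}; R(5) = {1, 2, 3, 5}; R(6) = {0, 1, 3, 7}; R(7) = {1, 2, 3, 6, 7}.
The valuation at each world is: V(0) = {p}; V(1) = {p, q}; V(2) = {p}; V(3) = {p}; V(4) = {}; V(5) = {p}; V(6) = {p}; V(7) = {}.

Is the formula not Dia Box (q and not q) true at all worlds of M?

Recall that Box ψ holds at a world iff ψ holds at every accessible world, and Dia ψ holds iff ψ holds at some accessible world.
Let φ = not Dia Box (q and not q). Evaluate φ at each world:
  0 (successors {0, 1, 2, 5, 7}): φ is true.
  1 (successors {0, 1, 2, 3, 4, 5}): φ is true.
  2 (successors {4, 5}): φ is true.
  3 (successors {1, 2, 4, 5, 6, 7}): φ is true.
  4 (successors {0, 1, 4, 5, 7}): φ is true.
  5 (successors {1, 2, 3, 5}): φ is true.
  6 (successors {0, 1, 3, 7}): φ is true.
  7 (successors {1, 2, 3, 6, 7}): φ is true.
For instance, at 0:
  At 0: Dia Box (q and not q) is false, so not Dia Box (q and not q) is true.
    At 0: Dia Box (q and not q) requires Box (q and not q) at some successor in {0, 1, 2, 5, 7}.
      At 0: Box (q and not q) is false.
      At 1: Box (q and not q) is false.
      At 2: Box (q and not q) is false.
      At 5: Box (q and not q) is false.
      At 7: Box (q and not q) is false.
    So Dia Box (q and not q) is false at 0.

Yes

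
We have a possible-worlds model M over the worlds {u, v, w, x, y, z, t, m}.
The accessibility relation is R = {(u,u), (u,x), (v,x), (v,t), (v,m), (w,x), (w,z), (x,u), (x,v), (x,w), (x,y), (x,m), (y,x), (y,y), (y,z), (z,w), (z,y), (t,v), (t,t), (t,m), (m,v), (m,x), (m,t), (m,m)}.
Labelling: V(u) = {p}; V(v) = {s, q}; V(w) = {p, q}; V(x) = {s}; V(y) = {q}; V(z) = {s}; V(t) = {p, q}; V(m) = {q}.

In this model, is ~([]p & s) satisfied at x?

Recall that []ψ holds at a world iff ψ holds at every accessible world, and <>ψ holds iff ψ holds at some accessible world.
At x: []p & s is false, so ~([]p & s) is true.
  At x: []p is false, s is true, so []p & s is false.
    At x: []p requires p at every successor {u, v, w, y, m}.
      p fails at v, so []p is false at x.

Yes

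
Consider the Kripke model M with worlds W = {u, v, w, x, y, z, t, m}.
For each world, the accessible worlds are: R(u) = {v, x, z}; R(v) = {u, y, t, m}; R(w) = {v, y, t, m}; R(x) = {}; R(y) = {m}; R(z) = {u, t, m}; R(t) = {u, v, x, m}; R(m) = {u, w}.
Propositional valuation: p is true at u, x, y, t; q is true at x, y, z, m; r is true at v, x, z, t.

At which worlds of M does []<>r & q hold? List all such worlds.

x, m

Let φ = []<>r & q. Evaluate φ at each world:
  u (successors {v, x, z}): φ is false.
  v (successors {u, y, t, m}): φ is false.
  w (successors {v, y, t, m}): φ is false.
  x (successors ∅): φ is true.
  y (successors {m}): φ is false.
  z (successors {u, t, m}): φ is false.
  t (successors {u, v, x, m}): φ is false.
  m (successors {u, w}): φ is true.
For instance, at m:
  At m: []<>r is true, q is true, so []<>r & q is true.
    At m: []<>r requires <>r at every successor {u, w}.
      At u: <>r is true.
      At w: <>r is true.
    So []<>r is true at m.
Satisfying worlds: {x, m}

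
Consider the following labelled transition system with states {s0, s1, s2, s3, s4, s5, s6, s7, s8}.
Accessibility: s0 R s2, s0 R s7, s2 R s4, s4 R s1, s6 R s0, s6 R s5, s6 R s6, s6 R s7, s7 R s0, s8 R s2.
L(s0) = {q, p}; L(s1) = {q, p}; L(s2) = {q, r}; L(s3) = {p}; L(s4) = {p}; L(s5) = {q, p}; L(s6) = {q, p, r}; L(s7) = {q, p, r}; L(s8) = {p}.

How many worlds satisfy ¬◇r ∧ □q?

5

Let φ = ¬◇r ∧ □q. Evaluate φ at each world:
  s0 (successors {s2, s7}): φ is false.
  s1 (successors ∅): φ is true.
  s2 (successors {s4}): φ is false.
  s3 (successors ∅): φ is true.
  s4 (successors {s1}): φ is true.
  s5 (successors ∅): φ is true.
  s6 (successors {s0, s5, s6, s7}): φ is false.
  s7 (successors {s0}): φ is true.
  s8 (successors {s2}): φ is false.
For instance, at s2:
  At s2: ¬◇r is true, □q is false, so ¬◇r ∧ □q is false.
    At s2: ◇r is false, so ¬◇r is true.
      At s2: ◇r requires r at some successor in {s4}.
        At s4: r is false.
      So ◇r is false at s2.
    At s2: □q requires q at every successor {s4}.
      q fails at s4, so □q is false at s2.
Satisfying worlds: {s1, s3, s4, s5, s7}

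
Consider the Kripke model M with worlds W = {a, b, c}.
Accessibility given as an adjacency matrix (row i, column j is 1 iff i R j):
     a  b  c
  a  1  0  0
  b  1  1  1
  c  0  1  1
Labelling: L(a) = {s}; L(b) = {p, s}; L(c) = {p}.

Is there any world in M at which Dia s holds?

Yes

Let φ = Dia s. Evaluate φ at each world:
  a (successors {a}): φ is true.
  b (successors {a, b, c}): φ is true.
  c (successors {b, c}): φ is true.
Detail at a (witness):
  At a: Dia s requires s at some successor in {a}.
    s holds at a, so Dia s is true at a.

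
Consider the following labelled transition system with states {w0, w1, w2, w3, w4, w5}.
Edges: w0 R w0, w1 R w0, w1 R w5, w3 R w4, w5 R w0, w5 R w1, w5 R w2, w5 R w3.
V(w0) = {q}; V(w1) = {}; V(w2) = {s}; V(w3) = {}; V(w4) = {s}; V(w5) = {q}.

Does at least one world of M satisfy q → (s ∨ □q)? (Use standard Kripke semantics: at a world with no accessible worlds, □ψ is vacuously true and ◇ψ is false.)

Yes

Let φ = q → (s ∨ □q). Evaluate φ at each world:
  w0 (successors {w0}): φ is true.
  w1 (successors {w0, w5}): φ is true.
  w2 (successors ∅): φ is true.
  w3 (successors {w4}): φ is true.
  w4 (successors ∅): φ is true.
  w5 (successors {w0, w1, w2, w3}): φ is false.
Detail at w0 (witness):
  At w0: q is true, s ∨ □q is true, so q → (s ∨ □q) is true.
    At w0: s is false, □q is true, so s ∨ □q is true.
      At w0: □q requires q at every successor {w0}.
        At w0: q is true.
      So □q is true at w0.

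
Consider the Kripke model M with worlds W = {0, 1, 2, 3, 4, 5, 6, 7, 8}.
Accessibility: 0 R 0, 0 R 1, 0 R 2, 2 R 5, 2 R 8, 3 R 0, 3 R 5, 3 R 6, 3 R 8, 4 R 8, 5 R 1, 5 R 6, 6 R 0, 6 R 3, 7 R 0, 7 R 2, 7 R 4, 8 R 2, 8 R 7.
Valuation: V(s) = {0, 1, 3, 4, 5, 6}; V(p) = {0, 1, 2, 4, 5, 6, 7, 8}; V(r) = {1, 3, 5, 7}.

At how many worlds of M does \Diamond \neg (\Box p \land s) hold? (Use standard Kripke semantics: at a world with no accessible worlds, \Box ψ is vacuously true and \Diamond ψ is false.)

7

Let φ = \Diamond \neg (\Box p \land s). Evaluate φ at each world:
  0 (successors {0, 1, 2}): φ is true.
  1 (successors ∅): φ is false.
  2 (successors {5, 8}): φ is true.
  3 (successors {0, 5, 6, 8}): φ is true.
  4 (successors {8}): φ is true.
  5 (successors {1, 6}): φ is true.
  6 (successors {0, 3}): φ is false.
  7 (successors {0, 2, 4}): φ is true.
  8 (successors {2, 7}): φ is true.
For instance, at 7:
  At 7: \Diamond \neg (\Box p \land s) requires \neg (\Box p \land s) at some successor in {0, 2, 4}.
    \neg (\Box p \land s) holds at 2, so \Diamond \neg (\Box p \land s) is true at 7.
      At 2: \Box p \land s is false, so \neg (\Box p \land s) is true.
Satisfying worlds: {0, 2, 3, 4, 5, 7, 8}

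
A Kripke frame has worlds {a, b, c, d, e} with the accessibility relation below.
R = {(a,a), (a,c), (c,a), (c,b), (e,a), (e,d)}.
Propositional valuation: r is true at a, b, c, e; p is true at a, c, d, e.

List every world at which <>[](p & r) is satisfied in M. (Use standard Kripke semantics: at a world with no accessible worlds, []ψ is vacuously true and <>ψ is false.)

Let φ = <>[](p & r). Evaluate φ at each world:
  a (successors {a, c}): φ is true.
  b (successors ∅): φ is false.
  c (successors {a, b}): φ is true.
  d (successors ∅): φ is false.
  e (successors {a, d}): φ is true.
For instance, at e:
  At e: <>[](p & r) requires [](p & r) at some successor in {a, d}.
    [](p & r) holds at a, so <>[](p & r) is true at e.
      At a: [](p & r) requires p & r at every successor {a, c}.
        At a: p & r is true.
        At c: p & r is true.
      So [](p & r) is true at a.
Satisfying worlds: {a, c, e}

a, c, e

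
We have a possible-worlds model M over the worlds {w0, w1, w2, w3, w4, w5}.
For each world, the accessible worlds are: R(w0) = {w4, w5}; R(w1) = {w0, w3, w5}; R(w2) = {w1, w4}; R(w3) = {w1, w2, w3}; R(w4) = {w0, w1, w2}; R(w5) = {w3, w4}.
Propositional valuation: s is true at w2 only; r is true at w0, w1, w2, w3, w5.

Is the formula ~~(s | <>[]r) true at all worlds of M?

Yes

Let φ = ~~(s | <>[]r). Evaluate φ at each world:
  w0 (successors {w4, w5}): φ is true.
  w1 (successors {w0, w3, w5}): φ is true.
  w2 (successors {w1, w4}): φ is true.
  w3 (successors {w1, w2, w3}): φ is true.
  w4 (successors {w0, w1, w2}): φ is true.
  w5 (successors {w3, w4}): φ is true.
For instance, at w2:
  At w2: ~(s | <>[]r) is false, so ~~(s | <>[]r) is true.
    At w2: s | <>[]r is true, so ~(s | <>[]r) is false.
      At w2: s is true, <>[]r is true, so s | <>[]r is true.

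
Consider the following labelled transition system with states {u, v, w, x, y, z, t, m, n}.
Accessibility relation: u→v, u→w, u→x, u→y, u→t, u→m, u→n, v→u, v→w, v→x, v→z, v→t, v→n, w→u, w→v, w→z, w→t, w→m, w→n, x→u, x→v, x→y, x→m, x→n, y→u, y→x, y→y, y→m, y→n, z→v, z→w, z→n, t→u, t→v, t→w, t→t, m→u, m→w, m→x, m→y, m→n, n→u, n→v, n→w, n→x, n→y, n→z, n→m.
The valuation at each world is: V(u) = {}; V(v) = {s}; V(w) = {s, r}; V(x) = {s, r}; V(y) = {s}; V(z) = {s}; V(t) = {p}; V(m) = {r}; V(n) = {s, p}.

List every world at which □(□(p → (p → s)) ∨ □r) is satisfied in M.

none

Recall that □ψ holds at a world iff ψ holds at every accessible world, and ◇ψ holds iff ψ holds at some accessible world.
Let φ = □(□(p → (p → s)) ∨ □r). Evaluate φ at each world:
  u (successors {v, w, x, y, t, m, n}): φ is false.
  v (successors {u, w, x, z, t, n}): φ is false.
  w (successors {u, v, z, t, m, n}): φ is false.
  x (successors {u, v, y, m, n}): φ is false.
  y (successors {u, x, y, m, n}): φ is false.
  z (successors {v, w, n}): φ is false.
  t (successors {u, v, w, t}): φ is false.
  m (successors {u, w, x, y, n}): φ is false.
  n (successors {u, v, w, x, y, z, m}): φ is false.
For instance, at v:
  At v: □(□(p → (p → s)) ∨ □r) requires □(p → (p → s)) ∨ □r at every successor {u, w, x, z, t, n}.
    □(p → (p → s)) ∨ □r fails at u, so □(□(p → (p → s)) ∨ □r) is false at v.
      At u: □(p → (p → s)) is false, □r is false, so □(p → (p → s)) ∨ □r is false.
Satisfying worlds: none.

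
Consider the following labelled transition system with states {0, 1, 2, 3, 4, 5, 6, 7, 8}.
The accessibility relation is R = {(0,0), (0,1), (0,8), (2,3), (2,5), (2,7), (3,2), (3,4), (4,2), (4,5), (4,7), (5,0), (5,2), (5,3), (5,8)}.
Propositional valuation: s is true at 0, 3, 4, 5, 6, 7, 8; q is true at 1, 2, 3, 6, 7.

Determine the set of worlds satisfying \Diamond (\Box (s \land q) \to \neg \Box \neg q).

0, 2, 3, 4, 5

Recall that \Box ψ holds at a world iff ψ holds at every accessible world, and \Diamond ψ holds iff ψ holds at some accessible world.
Let φ = \Diamond (\Box (s \land q) \to \neg \Box \neg q). Evaluate φ at each world:
  0 (successors {0, 1, 8}): φ is true.
  1 (successors ∅): φ is false.
  2 (successors {3, 5, 7}): φ is true.
  3 (successors {2, 4}): φ is true.
  4 (successors {2, 5, 7}): φ is true.
  5 (successors {0, 2, 3, 8}): φ is true.
  6 (successors ∅): φ is false.
  7 (successors ∅): φ is false.
  8 (successors ∅): φ is false.
For instance, at 4:
  At 4: \Diamond (\Box (s \land q) \to \neg \Box \neg q) requires \Box (s \land q) \to \neg \Box \neg q at some successor in {2, 5, 7}.
    \Box (s \land q) \to \neg \Box \neg q holds at 2, so \Diamond (\Box (s \land q) \to \neg \Box \neg q) is true at 4.
      At 2: \Box (s \land q) is false, \neg \Box \neg q is true, so \Box (s \land q) \to \neg \Box \neg q is true.
Satisfying worlds: {0, 2, 3, 4, 5}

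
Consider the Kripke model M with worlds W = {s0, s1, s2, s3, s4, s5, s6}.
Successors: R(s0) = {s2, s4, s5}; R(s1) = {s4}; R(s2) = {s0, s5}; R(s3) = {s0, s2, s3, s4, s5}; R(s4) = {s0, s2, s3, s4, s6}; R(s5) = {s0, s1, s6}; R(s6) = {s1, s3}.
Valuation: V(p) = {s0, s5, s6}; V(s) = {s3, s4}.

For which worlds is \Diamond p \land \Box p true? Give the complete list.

Let φ = \Diamond p \land \Box p. Evaluate φ at each world:
  s0 (successors {s2, s4, s5}): φ is false.
  s1 (successors {s4}): φ is false.
  s2 (successors {s0, s5}): φ is true.
  s3 (successors {s0, s2, s3, s4, s5}): φ is false.
  s4 (successors {s0, s2, s3, s4, s6}): φ is false.
  s5 (successors {s0, s1, s6}): φ is false.
  s6 (successors {s1, s3}): φ is false.
For instance, at s3:
  At s3: \Diamond p is true, \Box p is false, so \Diamond p \land \Box p is false.
    At s3: \Diamond p requires p at some successor in {s0, s2, s3, s4, s5}.
      p holds at s0, so \Diamond p is true at s3.
    At s3: \Box p requires p at every successor {s0, s2, s3, s4, s5}.
      p fails at s2, so \Box p is false at s3.
Satisfying worlds: {s2}

s2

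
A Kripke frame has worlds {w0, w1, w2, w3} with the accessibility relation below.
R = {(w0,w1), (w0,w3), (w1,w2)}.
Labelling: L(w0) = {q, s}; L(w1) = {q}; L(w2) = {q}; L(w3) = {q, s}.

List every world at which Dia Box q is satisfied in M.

Let φ = Dia Box q. Evaluate φ at each world:
  w0 (successors {w1, w3}): φ is true.
  w1 (successors {w2}): φ is true.
  w2 (successors ∅): φ is false.
  w3 (successors ∅): φ is false.
For instance, at w0:
  At w0: Dia Box q requires Box q at some successor in {w1, w3}.
    Box q holds at w1, so Dia Box q is true at w0.
      At w1: Box q requires q at every successor {w2}.
        At w2: q is true.
      So Box q is true at w1.
Satisfying worlds: {w0, w1}

w0, w1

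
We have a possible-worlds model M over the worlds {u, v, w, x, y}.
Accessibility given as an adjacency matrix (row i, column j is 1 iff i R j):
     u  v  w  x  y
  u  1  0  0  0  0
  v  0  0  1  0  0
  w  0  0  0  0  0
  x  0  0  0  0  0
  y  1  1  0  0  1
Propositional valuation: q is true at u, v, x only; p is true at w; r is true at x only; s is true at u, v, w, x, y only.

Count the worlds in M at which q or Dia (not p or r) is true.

4

Let φ = q or Dia (not p or r). Evaluate φ at each world:
  u (successors {u}): φ is true.
  v (successors {w}): φ is true.
  w (successors ∅): φ is false.
  x (successors ∅): φ is true.
  y (successors {u, v, y}): φ is true.
For instance, at v:
  At v: q is true, Dia (not p or r) is false, so q or Dia (not p or r) is true.
    At v: Dia (not p or r) requires not p or r at some successor in {w}.
      At w: not p or r is false.
    So Dia (not p or r) is false at v.
Satisfying worlds: {u, v, x, y}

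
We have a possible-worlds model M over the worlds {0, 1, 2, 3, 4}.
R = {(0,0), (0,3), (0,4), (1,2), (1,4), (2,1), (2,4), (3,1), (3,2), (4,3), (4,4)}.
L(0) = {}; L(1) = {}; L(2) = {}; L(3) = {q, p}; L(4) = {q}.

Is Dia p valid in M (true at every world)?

Recall that Dia ψ holds at a world iff ψ holds at some accessible world.
Let φ = Dia p. Evaluate φ at each world:
  0 (successors {0, 3, 4}): φ is true.
  1 (successors {2, 4}): φ is false.
  2 (successors {1, 4}): φ is false.
  3 (successors {1, 2}): φ is false.
  4 (successors {3, 4}): φ is true.
Detail at 1 (counterexample):
  At 1: Dia p requires p at some successor in {2, 4}.
    At 2: p is false.
    At 4: p is false.
  So Dia p is false at 1.

No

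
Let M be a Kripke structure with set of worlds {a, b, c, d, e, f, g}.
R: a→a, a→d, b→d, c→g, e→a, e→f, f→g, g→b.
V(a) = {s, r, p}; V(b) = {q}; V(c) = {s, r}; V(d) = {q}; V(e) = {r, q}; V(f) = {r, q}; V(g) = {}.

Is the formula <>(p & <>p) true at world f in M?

No

Recall that <>ψ holds at a world iff ψ holds at some accessible world.
At f: <>(p & <>p) requires p & <>p at some successor in {g}.
  At g: p & <>p is false.
So <>(p & <>p) is false at f.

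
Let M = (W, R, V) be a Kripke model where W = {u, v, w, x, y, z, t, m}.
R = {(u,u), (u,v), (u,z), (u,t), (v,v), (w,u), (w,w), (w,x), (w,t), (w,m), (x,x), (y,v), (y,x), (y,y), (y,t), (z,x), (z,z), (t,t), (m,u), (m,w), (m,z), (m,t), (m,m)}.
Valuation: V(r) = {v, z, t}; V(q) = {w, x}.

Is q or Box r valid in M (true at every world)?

No

Let φ = q or Box r. Evaluate φ at each world:
  u (successors {u, v, z, t}): φ is false.
  v (successors {v}): φ is true.
  w (successors {u, w, x, t, m}): φ is true.
  x (successors {x}): φ is true.
  y (successors {v, x, y, t}): φ is false.
  z (successors {x, z}): φ is false.
  t (successors {t}): φ is true.
  m (successors {u, w, z, t, m}): φ is false.
Detail at u (counterexample):
  At u: q is false, Box r is false, so q or Box r is false.
    At u: Box r requires r at every successor {u, v, z, t}.
      r fails at u, so Box r is false at u.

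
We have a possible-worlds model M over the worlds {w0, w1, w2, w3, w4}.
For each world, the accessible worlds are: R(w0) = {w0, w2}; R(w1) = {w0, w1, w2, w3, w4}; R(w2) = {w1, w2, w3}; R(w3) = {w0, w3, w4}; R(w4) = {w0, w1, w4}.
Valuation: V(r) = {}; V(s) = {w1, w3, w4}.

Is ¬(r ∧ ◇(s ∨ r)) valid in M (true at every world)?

Yes

Let φ = ¬(r ∧ ◇(s ∨ r)). Evaluate φ at each world:
  w0 (successors {w0, w2}): φ is true.
  w1 (successors {w0, w1, w2, w3, w4}): φ is true.
  w2 (successors {w1, w2, w3}): φ is true.
  w3 (successors {w0, w3, w4}): φ is true.
  w4 (successors {w0, w1, w4}): φ is true.
For instance, at w3:
  At w3: r ∧ ◇(s ∨ r) is false, so ¬(r ∧ ◇(s ∨ r)) is true.
    At w3: r is false, ◇(s ∨ r) is true, so r ∧ ◇(s ∨ r) is false.
      At w3: ◇(s ∨ r) requires s ∨ r at some successor in {w0, w3, w4}.
        s ∨ r holds at w3, so ◇(s ∨ r) is true at w3.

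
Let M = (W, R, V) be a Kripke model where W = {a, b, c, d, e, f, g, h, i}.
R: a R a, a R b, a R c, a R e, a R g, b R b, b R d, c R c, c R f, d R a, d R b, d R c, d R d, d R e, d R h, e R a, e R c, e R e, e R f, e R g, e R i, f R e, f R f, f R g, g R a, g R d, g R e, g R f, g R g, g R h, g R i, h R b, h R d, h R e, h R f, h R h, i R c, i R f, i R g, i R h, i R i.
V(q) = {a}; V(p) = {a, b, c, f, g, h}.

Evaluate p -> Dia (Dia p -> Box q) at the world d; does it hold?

At d: p is false, Dia (Dia p -> Box q) is false, so p -> Dia (Dia p -> Box q) is true.
  At d: Dia (Dia p -> Box q) requires Dia p -> Box q at some successor in {a, b, c, d, e, h}.
    At a: Dia p -> Box q is false.
    At b: Dia p -> Box q is false.
    At c: Dia p -> Box q is false.
    At d: Dia p -> Box q is false.
    At e: Dia p -> Box q is false.
    At h: Dia p -> Box q is false.
  So Dia (Dia p -> Box q) is false at d.

Yes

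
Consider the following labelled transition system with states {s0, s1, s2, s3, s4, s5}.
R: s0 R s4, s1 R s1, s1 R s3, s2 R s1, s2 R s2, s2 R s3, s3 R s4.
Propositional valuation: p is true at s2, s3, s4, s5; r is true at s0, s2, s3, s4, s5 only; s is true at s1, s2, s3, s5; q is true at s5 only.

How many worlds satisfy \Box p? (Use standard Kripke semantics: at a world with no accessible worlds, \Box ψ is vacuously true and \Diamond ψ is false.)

Let φ = \Box p. Evaluate φ at each world:
  s0 (successors {s4}): φ is true.
  s1 (successors {s1, s3}): φ is false.
  s2 (successors {s1, s2, s3}): φ is false.
  s3 (successors {s4}): φ is true.
  s4 (successors ∅): φ is true.
  s5 (successors ∅): φ is true.
For instance, at s2:
  At s2: \Box p requires p at every successor {s1, s2, s3}.
    p fails at s1, so \Box p is false at s2.
Satisfying worlds: {s0, s3, s4, s5}

4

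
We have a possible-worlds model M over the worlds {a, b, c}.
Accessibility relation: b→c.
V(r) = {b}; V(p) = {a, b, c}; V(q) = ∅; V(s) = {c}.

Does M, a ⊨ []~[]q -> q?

No

At a: []~[]q is true, q is false, so []~[]q -> q is false.
  At a: no accessible worlds, so []~[]q holds vacuously.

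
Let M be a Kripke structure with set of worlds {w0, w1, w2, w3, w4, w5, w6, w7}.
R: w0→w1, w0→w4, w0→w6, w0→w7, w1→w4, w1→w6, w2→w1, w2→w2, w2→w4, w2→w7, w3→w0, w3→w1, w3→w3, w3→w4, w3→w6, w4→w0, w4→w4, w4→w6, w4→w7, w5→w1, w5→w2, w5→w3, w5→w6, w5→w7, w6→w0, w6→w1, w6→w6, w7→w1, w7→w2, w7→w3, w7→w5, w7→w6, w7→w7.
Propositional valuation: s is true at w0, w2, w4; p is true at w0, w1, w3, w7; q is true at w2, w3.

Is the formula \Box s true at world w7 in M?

Recall that \Box ψ holds at a world iff ψ holds at every accessible world, and \Diamond ψ holds iff ψ holds at some accessible world.
At w7: \Box s requires s at every successor {w1, w2, w3, w5, w6, w7}.
  s fails at w1, so \Box s is false at w7.

No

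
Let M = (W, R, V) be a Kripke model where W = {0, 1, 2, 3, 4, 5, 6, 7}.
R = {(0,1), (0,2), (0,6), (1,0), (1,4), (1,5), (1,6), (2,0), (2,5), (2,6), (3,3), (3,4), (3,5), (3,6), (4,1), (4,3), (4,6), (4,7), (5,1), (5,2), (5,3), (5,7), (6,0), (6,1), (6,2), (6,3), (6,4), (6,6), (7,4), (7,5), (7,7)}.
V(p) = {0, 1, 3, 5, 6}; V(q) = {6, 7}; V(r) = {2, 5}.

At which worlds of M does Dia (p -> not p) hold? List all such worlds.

Recall that Dia ψ holds at a world iff ψ holds at some accessible world.
Let φ = Dia (p -> not p). Evaluate φ at each world:
  0 (successors {1, 2, 6}): φ is true.
  1 (successors {0, 4, 5, 6}): φ is true.
  2 (successors {0, 5, 6}): φ is false.
  3 (successors {3, 4, 5, 6}): φ is true.
  4 (successors {1, 3, 6, 7}): φ is true.
  5 (successors {1, 2, 3, 7}): φ is true.
  6 (successors {0, 1, 2, 3, 4, 6}): φ is true.
  7 (successors {4, 5, 7}): φ is true.
For instance, at 2:
  At 2: Dia (p -> not p) requires p -> not p at some successor in {0, 5, 6}.
    At 0: p -> not p is false.
    At 5: p -> not p is false.
    At 6: p -> not p is false.
  So Dia (p -> not p) is false at 2.
Satisfying worlds: {0, 1, 3, 4, 5, 6, 7}

0, 1, 3, 4, 5, 6, 7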